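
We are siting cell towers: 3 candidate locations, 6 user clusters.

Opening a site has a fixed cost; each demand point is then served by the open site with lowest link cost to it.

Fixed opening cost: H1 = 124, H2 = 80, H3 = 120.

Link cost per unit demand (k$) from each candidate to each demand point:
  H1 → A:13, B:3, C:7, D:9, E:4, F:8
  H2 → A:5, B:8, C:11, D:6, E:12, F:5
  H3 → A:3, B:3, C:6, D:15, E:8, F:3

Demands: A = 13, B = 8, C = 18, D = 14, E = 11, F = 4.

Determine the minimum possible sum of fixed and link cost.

Open {H2, H3}: assign each demand point to its cheapest open site.
  A→H3 13×3=39, B→H3 8×3=24, C→H3 18×6=108, D→H2 14×6=84, E→H3 11×8=88, F→H3 4×3=12
  link cost 355, fixed 200 → total 555.
Compare {H1, H2}: link cost 363 + fixed 204 = 567.
Compare {H1, H3}: link cost 353 + fixed 244 = 597.
Compare {H3}: link cost 481 + fixed 120 = 601.
All other subsets cost ≥ 567. Minimum total cost: 555.

555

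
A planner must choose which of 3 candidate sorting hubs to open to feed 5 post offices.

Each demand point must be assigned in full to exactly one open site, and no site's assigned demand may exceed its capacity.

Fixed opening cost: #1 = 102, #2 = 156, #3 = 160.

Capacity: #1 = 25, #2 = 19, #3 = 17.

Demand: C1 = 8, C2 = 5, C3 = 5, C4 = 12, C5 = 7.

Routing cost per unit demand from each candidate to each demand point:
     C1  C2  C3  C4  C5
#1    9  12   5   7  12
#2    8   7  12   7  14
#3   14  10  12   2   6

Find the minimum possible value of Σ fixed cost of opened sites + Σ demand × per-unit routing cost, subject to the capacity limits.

Open {#1, #3}; cheapest assignment that respects the capacities:
  #1 (cap 25, load 20): C1, C3, C5 — cost 8×9 + 5×5 + 7×12 = 181
  #3 (cap 17, load 17): C2, C4 — cost 5×10 + 12×2 = 74
  Shipping 255, fixed 262 → total 517.
  Any other capacity-feasible assignment to {#1, #3} ships for at least 255.
Compare {#1, #2}: its best feasible assignment gives total 550.
Compare {#1, #2, #3}: its best feasible assignment gives total 650.
Every other set of open sites that can feasibly serve all demand totals ≥ 550 even under its best assignment. Minimum: 517.

517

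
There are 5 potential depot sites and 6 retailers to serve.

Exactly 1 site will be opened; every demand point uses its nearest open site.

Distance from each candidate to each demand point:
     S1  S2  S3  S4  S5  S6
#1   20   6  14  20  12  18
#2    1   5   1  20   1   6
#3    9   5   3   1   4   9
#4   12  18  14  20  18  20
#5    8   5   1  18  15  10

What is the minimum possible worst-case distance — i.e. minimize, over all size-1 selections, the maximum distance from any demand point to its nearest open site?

9

Open {#3}.
  Farthest demand point is S1 at distance 9 (to #3); all others are ≤ 9.
With {#5} the worst case is 18.
With {#1} the worst case is 20.
No size-1 selection achieves below 9.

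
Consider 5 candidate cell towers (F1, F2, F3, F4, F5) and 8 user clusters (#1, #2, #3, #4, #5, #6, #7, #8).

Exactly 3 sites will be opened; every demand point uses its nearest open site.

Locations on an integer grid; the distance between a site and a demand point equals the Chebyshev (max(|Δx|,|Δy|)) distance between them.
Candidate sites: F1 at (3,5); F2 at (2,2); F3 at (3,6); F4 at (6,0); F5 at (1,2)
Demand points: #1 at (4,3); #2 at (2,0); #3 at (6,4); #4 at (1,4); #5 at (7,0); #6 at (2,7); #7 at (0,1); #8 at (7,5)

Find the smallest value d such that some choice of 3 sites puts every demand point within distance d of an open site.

Open {F1, F2, F4}.
  Farthest demand point is #8 at distance 4 (to F1); all others are ≤ 4.
With {F1, F3, F4} the worst case is 4.
With {F1, F4, F5} the worst case is 4.
No size-3 selection achieves below 4.

4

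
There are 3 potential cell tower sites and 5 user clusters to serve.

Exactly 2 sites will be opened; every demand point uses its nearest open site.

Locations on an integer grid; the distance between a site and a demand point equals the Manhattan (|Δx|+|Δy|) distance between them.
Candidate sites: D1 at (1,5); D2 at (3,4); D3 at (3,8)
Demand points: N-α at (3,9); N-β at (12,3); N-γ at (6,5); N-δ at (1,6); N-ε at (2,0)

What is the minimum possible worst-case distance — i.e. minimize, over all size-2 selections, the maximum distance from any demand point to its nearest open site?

10

Open {D1, D2}.
  Farthest demand point is N-β at distance 10 (to D2); all others are ≤ 10.
With {D2, D3} the worst case is 10.
With {D1, D3} the worst case is 13.
No size-2 selection achieves below 10.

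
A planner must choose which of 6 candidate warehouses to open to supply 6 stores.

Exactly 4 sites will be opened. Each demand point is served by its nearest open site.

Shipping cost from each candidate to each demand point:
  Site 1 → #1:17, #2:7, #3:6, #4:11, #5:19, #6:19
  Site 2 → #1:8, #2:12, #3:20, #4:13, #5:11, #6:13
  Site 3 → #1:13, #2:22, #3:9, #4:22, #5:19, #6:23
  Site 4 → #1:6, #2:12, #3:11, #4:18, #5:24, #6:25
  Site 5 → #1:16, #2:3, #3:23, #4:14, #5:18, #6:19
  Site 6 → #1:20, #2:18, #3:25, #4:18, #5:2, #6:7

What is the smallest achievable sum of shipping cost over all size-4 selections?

Open {Site 1, Site 4, Site 5, Site 6}.
  #1→Site 4 6, #2→Site 5 3, #3→Site 1 6, #4→Site 1 11, #5→Site 6 2, #6→Site 6 7  ⇒ total 35.
Compare {Site 1, Site 2, Site 5, Site 6}: total 37.
Compare {Site 1, Site 2, Site 4, Site 6}: total 39.
No size-4 selection does better; minimum is 35.

35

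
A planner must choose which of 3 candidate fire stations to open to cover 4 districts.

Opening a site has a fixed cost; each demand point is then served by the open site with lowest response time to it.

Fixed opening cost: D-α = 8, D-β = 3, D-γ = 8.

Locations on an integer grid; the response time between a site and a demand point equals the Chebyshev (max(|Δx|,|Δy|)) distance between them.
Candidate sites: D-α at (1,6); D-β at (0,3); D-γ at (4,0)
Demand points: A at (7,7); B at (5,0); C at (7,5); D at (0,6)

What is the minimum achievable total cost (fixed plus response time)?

Open {D-β}: assign each demand point to its cheapest open site.
  A→D-β 7, B→D-β 5, C→D-β 7, D→D-β 3
  response time 22, fixed 3 → total 25.
Compare {D-α}: response time 19 + fixed 8 = 27.
Compare {D-γ}: response time 19 + fixed 8 = 27.
Compare {D-β, D-γ}: response time 16 + fixed 11 = 27.
All other subsets cost ≥ 27. Minimum total cost: 25.

25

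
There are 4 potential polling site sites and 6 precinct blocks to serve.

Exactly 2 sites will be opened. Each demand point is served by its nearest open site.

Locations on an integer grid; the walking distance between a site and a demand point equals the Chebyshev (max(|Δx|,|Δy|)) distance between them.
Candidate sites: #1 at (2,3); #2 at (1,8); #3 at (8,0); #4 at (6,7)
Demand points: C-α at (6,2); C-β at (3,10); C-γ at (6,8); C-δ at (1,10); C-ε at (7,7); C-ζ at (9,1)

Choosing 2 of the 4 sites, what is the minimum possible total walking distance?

Open {#3, #4}.
  C-α→#3 2, C-β→#4 3, C-γ→#4 1, C-δ→#4 5, C-ε→#4 1, C-ζ→#3 1  ⇒ total 13.
Compare {#2, #4}: total 17.
Compare {#2, #3}: total 18.
No size-2 selection does better; minimum is 13.

13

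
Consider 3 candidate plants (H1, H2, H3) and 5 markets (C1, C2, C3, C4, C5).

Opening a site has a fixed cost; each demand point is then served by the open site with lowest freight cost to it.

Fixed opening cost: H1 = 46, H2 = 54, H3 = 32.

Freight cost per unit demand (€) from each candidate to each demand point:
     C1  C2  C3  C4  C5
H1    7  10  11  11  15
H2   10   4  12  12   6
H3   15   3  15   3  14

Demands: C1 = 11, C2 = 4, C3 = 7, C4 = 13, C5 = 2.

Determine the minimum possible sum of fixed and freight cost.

311

Open {H1, H3}: assign each demand point to its cheapest open site.
  C1→H1 11×7=77, C2→H3 4×3=12, C3→H1 7×11=77, C4→H3 13×3=39, C5→H3 2×14=28
  freight cost 233, fixed 78 → total 311.
Compare {H2, H3}: freight cost 257 + fixed 86 = 343.
Compare {H1, H2, H3}: freight cost 217 + fixed 132 = 349.
Compare {H3}: freight cost 349 + fixed 32 = 381.
All other subsets cost ≥ 343. Minimum total cost: 311.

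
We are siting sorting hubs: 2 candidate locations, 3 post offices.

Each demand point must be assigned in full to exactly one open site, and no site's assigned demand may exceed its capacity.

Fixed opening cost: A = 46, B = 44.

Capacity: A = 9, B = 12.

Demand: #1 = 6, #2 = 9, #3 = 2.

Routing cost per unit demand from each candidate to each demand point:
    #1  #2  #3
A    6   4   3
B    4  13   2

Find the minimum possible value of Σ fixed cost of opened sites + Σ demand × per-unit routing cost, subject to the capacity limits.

Open {A, B}; cheapest assignment that respects the capacities:
  A (cap 9, load 9): #2 — cost 9×4 = 36
  B (cap 12, load 8): #1, #3 — cost 6×4 + 2×2 = 28
  Shipping 64, fixed 90 → total 154.
  Any other capacity-feasible assignment to {A, B} ships for at least 64.
Total demand is 17 and no other set of sites has combined capacity ≥ 17, so {A, B} is the only feasible choice of open sites. Minimum: 154.

154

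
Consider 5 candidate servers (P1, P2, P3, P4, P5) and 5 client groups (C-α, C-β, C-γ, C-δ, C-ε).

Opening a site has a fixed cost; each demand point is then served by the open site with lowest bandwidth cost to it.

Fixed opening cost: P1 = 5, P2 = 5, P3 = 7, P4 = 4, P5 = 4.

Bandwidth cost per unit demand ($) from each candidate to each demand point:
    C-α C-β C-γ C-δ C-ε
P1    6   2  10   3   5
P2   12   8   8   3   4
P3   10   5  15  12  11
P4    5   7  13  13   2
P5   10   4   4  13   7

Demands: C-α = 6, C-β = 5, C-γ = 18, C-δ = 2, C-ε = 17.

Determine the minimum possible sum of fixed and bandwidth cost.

165

Open {P1, P4, P5}: assign each demand point to its cheapest open site.
  C-α→P4 6×5=30, C-β→P1 5×2=10, C-γ→P5 18×4=72, C-δ→P1 2×3=6, C-ε→P4 17×2=34
  bandwidth cost 152, fixed 13 → total 165.
Compare {P1, P2, P4, P5}: bandwidth cost 152 + fixed 18 = 170.
Compare {P1, P3, P4, P5}: bandwidth cost 152 + fixed 20 = 172.
Compare {P2, P4, P5}: bandwidth cost 162 + fixed 13 = 175.
All other subsets cost ≥ 170. Minimum total cost: 165.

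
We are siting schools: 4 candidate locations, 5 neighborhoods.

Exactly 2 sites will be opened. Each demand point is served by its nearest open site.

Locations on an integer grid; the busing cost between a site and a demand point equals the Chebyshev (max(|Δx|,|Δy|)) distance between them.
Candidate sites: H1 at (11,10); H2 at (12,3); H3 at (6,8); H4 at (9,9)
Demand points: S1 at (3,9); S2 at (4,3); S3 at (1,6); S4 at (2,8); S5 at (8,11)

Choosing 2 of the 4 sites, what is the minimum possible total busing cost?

Open {H3, H4}.
  S1→H3 3, S2→H3 5, S3→H3 5, S4→H3 4, S5→H4 2  ⇒ total 19.
Compare {H1, H3}: total 20.
Compare {H2, H3}: total 20.
No size-2 selection does better; minimum is 19.

19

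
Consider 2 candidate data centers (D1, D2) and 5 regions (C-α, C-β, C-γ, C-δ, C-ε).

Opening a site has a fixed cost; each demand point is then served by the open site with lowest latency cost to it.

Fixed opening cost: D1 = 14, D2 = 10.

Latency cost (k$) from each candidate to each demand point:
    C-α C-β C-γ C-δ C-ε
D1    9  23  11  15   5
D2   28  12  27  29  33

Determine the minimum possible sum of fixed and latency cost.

76

Open {D1, D2}: assign each demand point to its cheapest open site.
  C-α→D1 9, C-β→D2 12, C-γ→D1 11, C-δ→D1 15, C-ε→D1 5
  latency cost 52, fixed 24 → total 76.
Compare {D1}: latency cost 63 + fixed 14 = 77.
Compare {D2}: latency cost 129 + fixed 10 = 139.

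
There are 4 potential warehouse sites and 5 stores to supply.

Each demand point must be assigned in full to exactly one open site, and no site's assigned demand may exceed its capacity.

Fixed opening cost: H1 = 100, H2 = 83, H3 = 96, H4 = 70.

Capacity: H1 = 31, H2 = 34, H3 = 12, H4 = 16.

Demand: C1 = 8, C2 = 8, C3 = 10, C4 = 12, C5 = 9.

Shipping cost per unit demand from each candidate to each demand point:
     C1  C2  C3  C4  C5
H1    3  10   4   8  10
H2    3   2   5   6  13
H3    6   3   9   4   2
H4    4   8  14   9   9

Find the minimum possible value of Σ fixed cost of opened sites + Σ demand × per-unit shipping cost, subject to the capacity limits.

Open {H1, H2}; cheapest assignment that respects the capacities:
  H1 (cap 31, load 27): C1, C3, C5 — cost 8×3 + 10×4 + 9×10 = 154
  H2 (cap 34, load 20): C2, C4 — cost 8×2 + 12×6 = 88
  Shipping 242, fixed 183 → total 425.
  Any other capacity-feasible assignment to {H1, H2} ships for at least 242.
Compare {H2, H3, H4}: its best feasible assignment gives total 437.
Compare {H1, H2, H3}: its best feasible assignment gives total 449.
Every other set of open sites that can feasibly serve all demand totals ≥ 437 even under its best assignment. Minimum: 425.

425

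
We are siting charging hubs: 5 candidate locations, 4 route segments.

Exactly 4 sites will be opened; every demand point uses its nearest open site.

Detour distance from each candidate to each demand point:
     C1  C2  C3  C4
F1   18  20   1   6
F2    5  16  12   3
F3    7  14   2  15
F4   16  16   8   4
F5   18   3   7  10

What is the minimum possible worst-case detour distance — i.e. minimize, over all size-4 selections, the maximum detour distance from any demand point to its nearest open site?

5

Open {F1, F2, F3, F5}.
  Farthest demand point is C1 at detour distance 5 (to F2); all others are ≤ 5.
With {F1, F2, F4, F5} the worst case is 5.
With {F2, F3, F4, F5} the worst case is 5.
No size-4 selection achieves below 5.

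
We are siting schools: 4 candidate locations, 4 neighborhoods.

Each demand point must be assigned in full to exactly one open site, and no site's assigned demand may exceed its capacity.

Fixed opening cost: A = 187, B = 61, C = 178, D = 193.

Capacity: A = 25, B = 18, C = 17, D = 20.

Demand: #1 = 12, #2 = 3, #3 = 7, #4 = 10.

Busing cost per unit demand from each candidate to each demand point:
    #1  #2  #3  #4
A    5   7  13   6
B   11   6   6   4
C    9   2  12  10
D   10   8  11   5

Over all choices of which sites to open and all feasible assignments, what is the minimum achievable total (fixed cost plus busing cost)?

Open {A, B}; cheapest assignment that respects the capacities:
  A (cap 25, load 15): #1, #2 — cost 12×5 + 3×7 = 81
  B (cap 18, load 17): #3, #4 — cost 7×6 + 10×4 = 82
  Shipping 163, fixed 248 → total 411.
  Any other capacity-feasible assignment to {A, B} ships for at least 163.
Compare {B, C}: its best feasible assignment gives total 435.
Compare {B, D}: its best feasible assignment gives total 480.
Every other set of open sites that can feasibly serve all demand totals ≥ 435 even under its best assignment. Minimum: 411.

411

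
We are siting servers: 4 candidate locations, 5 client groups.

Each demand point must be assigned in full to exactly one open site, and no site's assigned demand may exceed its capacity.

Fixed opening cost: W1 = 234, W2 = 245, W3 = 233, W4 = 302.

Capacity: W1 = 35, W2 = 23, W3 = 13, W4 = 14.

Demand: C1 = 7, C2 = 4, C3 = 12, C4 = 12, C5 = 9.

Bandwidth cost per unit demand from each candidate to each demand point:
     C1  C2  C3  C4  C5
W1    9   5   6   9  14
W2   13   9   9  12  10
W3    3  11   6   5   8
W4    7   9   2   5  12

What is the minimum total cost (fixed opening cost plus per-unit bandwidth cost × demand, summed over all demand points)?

Open {W1, W3}; cheapest assignment that respects the capacities:
  W1 (cap 35, load 35): C1, C2, C3, C4 — cost 7×9 + 4×5 + 12×6 + 12×9 = 263
  W3 (cap 13, load 9): C5 — cost 9×8 = 72
  Shipping 335, fixed 467 → total 802.
  Any other capacity-feasible assignment to {W1, W3} ships for at least 335.
Compare {W1, W2}: its best feasible assignment gives total 832.
Compare {W1, W4}: its best feasible assignment gives total 877.
Every other set of open sites that can feasibly serve all demand totals ≥ 832 even under its best assignment. Minimum: 802.

802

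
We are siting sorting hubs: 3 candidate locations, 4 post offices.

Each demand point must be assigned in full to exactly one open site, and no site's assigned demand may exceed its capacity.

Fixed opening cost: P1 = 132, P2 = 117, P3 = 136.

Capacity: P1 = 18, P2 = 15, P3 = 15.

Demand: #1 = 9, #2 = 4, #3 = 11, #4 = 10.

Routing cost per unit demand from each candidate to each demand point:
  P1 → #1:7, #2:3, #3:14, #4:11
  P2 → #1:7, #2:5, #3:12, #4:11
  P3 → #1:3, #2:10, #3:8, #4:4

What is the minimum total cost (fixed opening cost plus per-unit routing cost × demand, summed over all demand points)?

632

Open {P1, P2, P3}; cheapest assignment that respects the capacities:
  P1 (cap 18, load 13): #1, #2 — cost 9×7 + 4×3 = 75
  P2 (cap 15, load 11): #3 — cost 11×12 = 132
  P3 (cap 15, load 10): #4 — cost 10×4 = 40
  Shipping 247, fixed 385 → total 632.
  Any other capacity-feasible assignment to {P1, P2, P3} ships for at least 247.
Total demand is 34 and no other set of sites has combined capacity ≥ 34, so {P1, P2, P3} is the only feasible choice of open sites. Minimum: 632.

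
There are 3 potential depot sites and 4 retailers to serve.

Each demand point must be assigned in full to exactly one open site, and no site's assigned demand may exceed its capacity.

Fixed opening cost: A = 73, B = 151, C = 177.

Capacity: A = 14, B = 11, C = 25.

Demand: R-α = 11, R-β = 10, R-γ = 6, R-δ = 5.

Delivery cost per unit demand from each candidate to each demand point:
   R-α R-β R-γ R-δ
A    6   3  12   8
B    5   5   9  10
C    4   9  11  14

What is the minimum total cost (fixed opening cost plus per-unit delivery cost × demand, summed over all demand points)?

460

Open {A, C}; cheapest assignment that respects the capacities:
  A (cap 14, load 10): R-β — cost 10×3 = 30
  C (cap 25, load 22): R-α, R-γ, R-δ — cost 11×4 + 6×11 + 5×14 = 180
  Shipping 210, fixed 250 → total 460.
  Any other capacity-feasible assignment to {A, C} ships for at least 210.
Compare {B, C}: its best feasible assignment gives total 558.
Compare {A, B, C}: its best feasible assignment gives total 579.
Every other set of open sites that can feasibly serve all demand totals ≥ 558 even under its best assignment. Minimum: 460.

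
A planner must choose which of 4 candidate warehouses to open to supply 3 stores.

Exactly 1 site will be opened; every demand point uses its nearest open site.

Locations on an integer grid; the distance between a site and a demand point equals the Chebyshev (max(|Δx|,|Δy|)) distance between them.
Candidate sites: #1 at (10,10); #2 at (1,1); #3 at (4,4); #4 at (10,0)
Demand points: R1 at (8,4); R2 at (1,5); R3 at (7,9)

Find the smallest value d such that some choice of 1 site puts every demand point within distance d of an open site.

5

Open {#3}.
  Farthest demand point is R3 at distance 5 (to #3); all others are ≤ 5.
With {#2} the worst case is 8.
With {#1} the worst case is 9.
No size-1 selection achieves below 5.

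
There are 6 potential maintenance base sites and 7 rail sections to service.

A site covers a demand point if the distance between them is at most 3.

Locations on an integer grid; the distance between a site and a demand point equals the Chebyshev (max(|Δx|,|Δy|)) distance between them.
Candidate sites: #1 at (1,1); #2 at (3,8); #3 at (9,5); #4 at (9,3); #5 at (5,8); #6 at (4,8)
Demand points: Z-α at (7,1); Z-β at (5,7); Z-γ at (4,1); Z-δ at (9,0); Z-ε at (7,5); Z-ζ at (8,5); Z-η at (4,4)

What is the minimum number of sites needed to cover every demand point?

Coverage sets (demand points within 3 of each site):
  #1: {Z-γ, Z-η}
  #2: {Z-β}
  #3: {Z-ε, Z-ζ}
  #4: {Z-α, Z-δ, Z-ε, Z-ζ}
  #5: {Z-β, Z-ε, Z-ζ}
  #6: {Z-β, Z-ε}
No 2 sites suffice: every size-2 union leaves at least one demand point uncovered.
But {#1, #2, #4} covers everything, so the minimum is 3.

3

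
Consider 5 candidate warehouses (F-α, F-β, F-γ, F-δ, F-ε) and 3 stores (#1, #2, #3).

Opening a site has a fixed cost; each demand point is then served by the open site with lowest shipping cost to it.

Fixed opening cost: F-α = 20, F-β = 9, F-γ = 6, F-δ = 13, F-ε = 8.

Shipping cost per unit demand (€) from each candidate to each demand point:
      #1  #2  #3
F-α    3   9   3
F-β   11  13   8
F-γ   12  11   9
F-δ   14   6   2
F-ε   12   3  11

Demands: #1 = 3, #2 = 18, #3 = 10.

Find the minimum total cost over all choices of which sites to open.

121

Open {F-α, F-ε}: assign each demand point to its cheapest open site.
  #1→F-α 3×3=9, #2→F-ε 18×3=54, #3→F-α 10×3=30
  shipping cost 93, fixed 28 → total 121.
Compare {F-α, F-δ, F-ε}: shipping cost 83 + fixed 41 = 124.
Compare {F-α, F-γ, F-ε}: shipping cost 93 + fixed 34 = 127.
Compare {F-α, F-β, F-ε}: shipping cost 93 + fixed 37 = 130.
All other subsets cost ≥ 124. Minimum total cost: 121.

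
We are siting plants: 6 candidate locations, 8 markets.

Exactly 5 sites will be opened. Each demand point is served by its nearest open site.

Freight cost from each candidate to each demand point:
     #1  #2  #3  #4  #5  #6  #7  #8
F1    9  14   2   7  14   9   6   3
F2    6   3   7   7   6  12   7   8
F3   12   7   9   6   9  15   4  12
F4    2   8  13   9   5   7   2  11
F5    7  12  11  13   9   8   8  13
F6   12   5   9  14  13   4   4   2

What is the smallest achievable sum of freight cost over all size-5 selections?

26

Open {F1, F2, F3, F4, F6}.
  #1→F4 2, #2→F2 3, #3→F1 2, #4→F3 6, #5→F4 5, #6→F6 4, #7→F4 2, #8→F6 2  ⇒ total 26.
Compare {F1, F2, F4, F5, F6}: total 27.
Compare {F1, F3, F4, F5, F6}: total 28.
No size-5 selection does better; minimum is 26.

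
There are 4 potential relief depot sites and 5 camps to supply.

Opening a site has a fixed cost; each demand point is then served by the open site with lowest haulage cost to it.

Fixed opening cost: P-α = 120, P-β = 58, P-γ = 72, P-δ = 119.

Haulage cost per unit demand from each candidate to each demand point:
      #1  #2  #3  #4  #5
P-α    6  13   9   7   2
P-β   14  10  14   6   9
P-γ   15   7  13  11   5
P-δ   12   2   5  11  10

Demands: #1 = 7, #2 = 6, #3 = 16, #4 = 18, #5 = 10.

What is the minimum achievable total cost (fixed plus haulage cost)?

519

Open {P-α, P-δ}: assign each demand point to its cheapest open site.
  #1→P-α 7×6=42, #2→P-δ 6×2=12, #3→P-δ 16×5=80, #4→P-α 18×7=126, #5→P-α 10×2=20
  haulage cost 280, fixed 239 → total 519.
Compare {P-α}: haulage cost 410 + fixed 120 = 530.
Compare {P-β, P-δ}: haulage cost 374 + fixed 177 = 551.
Compare {P-α, P-β}: haulage cost 374 + fixed 178 = 552.
All other subsets cost ≥ 530. Minimum total cost: 519.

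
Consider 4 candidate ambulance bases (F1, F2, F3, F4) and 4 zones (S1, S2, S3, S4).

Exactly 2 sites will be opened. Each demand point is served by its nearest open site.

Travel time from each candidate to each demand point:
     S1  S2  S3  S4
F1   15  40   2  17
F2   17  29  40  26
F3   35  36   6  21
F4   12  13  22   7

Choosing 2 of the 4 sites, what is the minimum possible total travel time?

34

Open {F1, F4}.
  S1→F4 12, S2→F4 13, S3→F1 2, S4→F4 7  ⇒ total 34.
Compare {F3, F4}: total 38.
Compare {F2, F4}: total 54.
No size-2 selection does better; minimum is 34.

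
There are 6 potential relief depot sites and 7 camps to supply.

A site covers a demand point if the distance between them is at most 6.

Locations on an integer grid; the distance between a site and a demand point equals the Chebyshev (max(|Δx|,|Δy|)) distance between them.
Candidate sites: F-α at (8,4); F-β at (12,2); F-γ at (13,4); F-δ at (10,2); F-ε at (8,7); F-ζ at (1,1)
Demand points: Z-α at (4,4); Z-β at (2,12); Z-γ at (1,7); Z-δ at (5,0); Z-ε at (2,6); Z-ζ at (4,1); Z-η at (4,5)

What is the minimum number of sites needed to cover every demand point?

2

Coverage sets (demand points within 6 of each site):
  F-α: {Z-α, Z-δ, Z-ε, Z-ζ, Z-η}
  F-β: {}
  F-γ: {}
  F-δ: {Z-α, Z-δ, Z-ζ, Z-η}
  F-ε: {Z-α, Z-β, Z-ε, Z-ζ, Z-η}
  F-ζ: {Z-α, Z-γ, Z-δ, Z-ε, Z-ζ, Z-η}
No single site covers all 7 demand points.
But {F-ε, F-ζ} covers everything, so the minimum is 2.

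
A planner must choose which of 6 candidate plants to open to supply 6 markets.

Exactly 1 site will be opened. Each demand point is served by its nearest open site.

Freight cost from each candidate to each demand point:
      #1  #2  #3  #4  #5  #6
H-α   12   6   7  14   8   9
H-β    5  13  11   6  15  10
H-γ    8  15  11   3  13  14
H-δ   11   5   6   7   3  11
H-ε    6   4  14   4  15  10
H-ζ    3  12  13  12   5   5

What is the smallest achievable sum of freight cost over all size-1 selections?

43

Open {H-δ}.
  #1→H-δ 11, #2→H-δ 5, #3→H-δ 6, #4→H-δ 7, #5→H-δ 3, #6→H-δ 11  ⇒ total 43.
Compare {H-ζ}: total 50.
Compare {H-ε}: total 53.
No size-1 selection does better; minimum is 43.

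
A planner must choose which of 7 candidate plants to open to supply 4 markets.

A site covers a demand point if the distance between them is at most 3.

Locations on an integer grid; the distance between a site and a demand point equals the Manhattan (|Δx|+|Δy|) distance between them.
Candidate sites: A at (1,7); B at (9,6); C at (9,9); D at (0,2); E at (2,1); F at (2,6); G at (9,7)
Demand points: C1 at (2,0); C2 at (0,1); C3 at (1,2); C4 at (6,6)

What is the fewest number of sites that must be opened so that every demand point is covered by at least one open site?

Coverage sets (demand points within 3 of each site):
  A: {}
  B: {C4}
  C: {}
  D: {C2, C3}
  E: {C1, C2, C3}
  F: {}
  G: {}
No single site covers all 4 demand points.
But {B, E} covers everything, so the minimum is 2.

2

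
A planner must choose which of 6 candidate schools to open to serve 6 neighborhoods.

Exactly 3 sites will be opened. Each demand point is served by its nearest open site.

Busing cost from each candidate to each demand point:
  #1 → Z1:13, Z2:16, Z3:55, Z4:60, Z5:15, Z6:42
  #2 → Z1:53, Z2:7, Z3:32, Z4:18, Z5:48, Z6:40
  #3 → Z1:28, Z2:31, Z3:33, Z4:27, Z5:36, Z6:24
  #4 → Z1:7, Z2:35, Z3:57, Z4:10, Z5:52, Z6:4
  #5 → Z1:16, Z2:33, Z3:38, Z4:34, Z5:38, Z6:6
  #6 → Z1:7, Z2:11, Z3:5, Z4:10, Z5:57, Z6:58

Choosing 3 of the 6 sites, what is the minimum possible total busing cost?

52

Open {#1, #4, #6}.
  Z1→#4 7, Z2→#6 11, Z3→#6 5, Z4→#4 10, Z5→#1 15, Z6→#4 4  ⇒ total 52.
Compare {#1, #5, #6}: total 54.
Compare {#1, #3, #6}: total 72.
No size-3 selection does better; minimum is 52.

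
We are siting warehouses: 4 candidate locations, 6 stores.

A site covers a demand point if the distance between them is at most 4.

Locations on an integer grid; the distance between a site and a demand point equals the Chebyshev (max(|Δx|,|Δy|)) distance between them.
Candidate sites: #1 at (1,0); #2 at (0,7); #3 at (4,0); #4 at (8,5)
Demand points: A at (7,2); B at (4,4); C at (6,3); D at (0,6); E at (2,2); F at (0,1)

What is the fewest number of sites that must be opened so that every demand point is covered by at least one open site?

Coverage sets (demand points within 4 of each site):
  #1: {B, E, F}
  #2: {B, D}
  #3: {A, B, C, E, F}
  #4: {A, B, C}
No single site covers all 6 demand points.
But {#2, #3} covers everything, so the minimum is 2.

2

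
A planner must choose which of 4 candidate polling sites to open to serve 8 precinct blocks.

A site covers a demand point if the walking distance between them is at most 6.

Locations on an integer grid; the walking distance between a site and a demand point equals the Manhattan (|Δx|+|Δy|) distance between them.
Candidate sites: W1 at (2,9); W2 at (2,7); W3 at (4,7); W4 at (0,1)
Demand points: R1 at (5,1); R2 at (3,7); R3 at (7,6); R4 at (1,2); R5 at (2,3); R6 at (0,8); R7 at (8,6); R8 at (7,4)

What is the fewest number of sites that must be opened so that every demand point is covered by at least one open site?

Coverage sets (demand points within 6 of each site):
  W1: {R2, R5, R6}
  W2: {R2, R3, R4, R5, R6}
  W3: {R2, R3, R5, R6, R7, R8}
  W4: {R1, R4, R5}
No single site covers all 8 demand points.
But {W3, W4} covers everything, so the minimum is 2.

2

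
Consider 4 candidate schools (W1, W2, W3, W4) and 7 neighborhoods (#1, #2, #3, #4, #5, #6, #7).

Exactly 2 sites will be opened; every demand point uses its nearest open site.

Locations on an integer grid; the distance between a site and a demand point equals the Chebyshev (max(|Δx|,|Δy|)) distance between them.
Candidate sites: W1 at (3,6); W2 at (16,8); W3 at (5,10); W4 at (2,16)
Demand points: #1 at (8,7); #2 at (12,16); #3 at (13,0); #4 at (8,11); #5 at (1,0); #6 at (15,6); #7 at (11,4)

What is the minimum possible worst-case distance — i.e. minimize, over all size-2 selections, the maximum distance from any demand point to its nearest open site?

8

Open {W1, W2}.
  Farthest demand point is #2 at distance 8 (to W2); all others are ≤ 8.
With {W1, W3} the worst case is 10.
With {W2, W3} the worst case is 10.
No size-2 selection achieves below 8.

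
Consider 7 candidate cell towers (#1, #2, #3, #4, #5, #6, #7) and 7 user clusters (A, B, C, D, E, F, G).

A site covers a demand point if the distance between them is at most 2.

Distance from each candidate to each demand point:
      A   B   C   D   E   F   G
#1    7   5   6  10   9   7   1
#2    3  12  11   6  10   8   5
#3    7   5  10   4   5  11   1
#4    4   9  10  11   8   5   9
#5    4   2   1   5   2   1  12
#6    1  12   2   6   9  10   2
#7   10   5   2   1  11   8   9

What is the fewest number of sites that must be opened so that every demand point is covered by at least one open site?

3

Coverage sets (demand points within 2 of each site):
  #1: {G}
  #2: {}
  #3: {G}
  #4: {}
  #5: {B, C, E, F}
  #6: {A, C, G}
  #7: {C, D}
No 2 sites suffice: every size-2 union leaves at least one demand point uncovered.
But {#5, #6, #7} covers everything, so the minimum is 3.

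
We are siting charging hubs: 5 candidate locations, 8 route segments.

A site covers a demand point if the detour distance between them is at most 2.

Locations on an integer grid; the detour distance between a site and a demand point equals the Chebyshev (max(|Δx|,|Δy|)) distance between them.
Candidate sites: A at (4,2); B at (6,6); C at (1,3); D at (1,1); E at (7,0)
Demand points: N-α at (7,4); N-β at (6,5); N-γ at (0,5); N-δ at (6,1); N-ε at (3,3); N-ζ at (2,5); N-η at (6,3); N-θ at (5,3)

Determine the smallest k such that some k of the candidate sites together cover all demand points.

Coverage sets (demand points within 2 of each site):
  A: {N-δ, N-ε, N-η, N-θ}
  B: {N-α, N-β}
  C: {N-γ, N-ε, N-ζ}
  D: {N-ε}
  E: {N-δ}
No 2 sites suffice: every size-2 union leaves at least one demand point uncovered.
But {A, B, C} covers everything, so the minimum is 3.

3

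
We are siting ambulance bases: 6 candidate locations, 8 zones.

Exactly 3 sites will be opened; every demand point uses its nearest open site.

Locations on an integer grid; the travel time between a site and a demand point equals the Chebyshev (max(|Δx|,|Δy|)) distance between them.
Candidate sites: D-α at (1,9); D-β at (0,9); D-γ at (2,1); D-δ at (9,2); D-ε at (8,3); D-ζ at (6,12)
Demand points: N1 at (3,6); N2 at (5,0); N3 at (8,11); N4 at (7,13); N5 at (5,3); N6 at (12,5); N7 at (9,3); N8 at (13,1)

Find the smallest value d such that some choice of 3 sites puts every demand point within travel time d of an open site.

Open {D-α, D-δ, D-ζ}.
  Farthest demand point is N2 at travel time 4 (to D-δ); all others are ≤ 4.
With {D-β, D-δ, D-ζ} the worst case is 4.
With {D-α, D-ε, D-ζ} the worst case is 5.
No size-3 selection achieves below 4.

4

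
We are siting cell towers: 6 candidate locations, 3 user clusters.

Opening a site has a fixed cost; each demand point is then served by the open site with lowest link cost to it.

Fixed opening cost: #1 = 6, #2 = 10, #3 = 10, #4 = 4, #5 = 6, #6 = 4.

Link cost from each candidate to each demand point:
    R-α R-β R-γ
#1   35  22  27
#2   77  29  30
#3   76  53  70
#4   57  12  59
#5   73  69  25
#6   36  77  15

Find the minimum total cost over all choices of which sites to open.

Open {#4, #6}: assign each demand point to its cheapest open site.
  R-α→#6 36, R-β→#4 12, R-γ→#6 15
  link cost 63, fixed 8 → total 71.
Compare {#1, #4, #6}: link cost 62 + fixed 14 = 76.
Compare {#4, #5, #6}: link cost 63 + fixed 14 = 77.
Compare {#2, #4, #6}: link cost 63 + fixed 18 = 81.
All other subsets cost ≥ 76. Minimum total cost: 71.

71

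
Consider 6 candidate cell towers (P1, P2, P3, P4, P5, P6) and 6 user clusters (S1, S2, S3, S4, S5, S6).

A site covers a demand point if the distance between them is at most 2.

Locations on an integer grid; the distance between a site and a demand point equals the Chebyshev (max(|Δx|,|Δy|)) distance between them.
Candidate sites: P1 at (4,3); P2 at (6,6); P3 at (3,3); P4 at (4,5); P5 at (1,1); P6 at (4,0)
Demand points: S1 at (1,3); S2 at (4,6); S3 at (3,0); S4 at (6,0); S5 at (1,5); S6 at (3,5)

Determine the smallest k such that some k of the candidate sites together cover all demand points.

Coverage sets (demand points within 2 of each site):
  P1: {S6}
  P2: {S2}
  P3: {S1, S5, S6}
  P4: {S2, S6}
  P5: {S1, S3}
  P6: {S3, S4}
No 2 sites suffice: every size-2 union leaves at least one demand point uncovered.
But {P2, P3, P6} covers everything, so the minimum is 3.

3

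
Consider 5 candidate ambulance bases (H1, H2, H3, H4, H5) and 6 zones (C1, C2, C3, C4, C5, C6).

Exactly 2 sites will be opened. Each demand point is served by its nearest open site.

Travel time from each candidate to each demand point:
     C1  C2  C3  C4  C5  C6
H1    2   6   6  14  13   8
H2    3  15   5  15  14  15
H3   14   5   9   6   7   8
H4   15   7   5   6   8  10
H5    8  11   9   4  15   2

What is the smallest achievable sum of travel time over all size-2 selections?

Open {H1, H5}.
  C1→H1 2, C2→H1 6, C3→H1 6, C4→H5 4, C5→H1 13, C6→H5 2  ⇒ total 33.
Compare {H1, H3}: total 34.
Compare {H2, H3}: total 34.
No size-2 selection does better; minimum is 33.

33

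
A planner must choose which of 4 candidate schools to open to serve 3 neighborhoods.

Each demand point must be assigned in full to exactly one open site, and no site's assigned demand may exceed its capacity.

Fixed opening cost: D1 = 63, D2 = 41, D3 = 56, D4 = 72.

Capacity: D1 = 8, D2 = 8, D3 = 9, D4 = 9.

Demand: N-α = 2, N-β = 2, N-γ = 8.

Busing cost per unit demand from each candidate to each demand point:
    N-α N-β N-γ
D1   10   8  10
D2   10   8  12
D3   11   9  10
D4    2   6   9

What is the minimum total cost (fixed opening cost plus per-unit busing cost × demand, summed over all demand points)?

213

Open {D2, D3}; cheapest assignment that respects the capacities:
  D2 (cap 8, load 4): N-α, N-β — cost 2×10 + 2×8 = 36
  D3 (cap 9, load 8): N-γ — cost 8×10 = 80
  Shipping 116, fixed 97 → total 213.
  Any other capacity-feasible assignment to {D2, D3} ships for at least 116.
Compare {D1, D2}: its best feasible assignment gives total 220.
Compare {D2, D4}: its best feasible assignment gives total 221.
Every other set of open sites that can feasibly serve all demand totals ≥ 220 even under its best assignment. Minimum: 213.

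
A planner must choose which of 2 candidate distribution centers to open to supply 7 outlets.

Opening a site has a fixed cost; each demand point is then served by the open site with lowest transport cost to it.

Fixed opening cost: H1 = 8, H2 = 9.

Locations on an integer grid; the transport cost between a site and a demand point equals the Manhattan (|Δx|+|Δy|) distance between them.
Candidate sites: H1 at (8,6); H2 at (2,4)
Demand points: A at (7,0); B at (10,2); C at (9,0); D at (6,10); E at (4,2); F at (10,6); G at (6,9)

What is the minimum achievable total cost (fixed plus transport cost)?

Open {H1}: assign each demand point to its cheapest open site.
  A→H1 7, B→H1 6, C→H1 7, D→H1 6, E→H1 8, F→H1 2, G→H1 5
  transport cost 41, fixed 8 → total 49.
Compare {H1, H2}: transport cost 37 + fixed 17 = 54.
Compare {H2}: transport cost 63 + fixed 9 = 72.

49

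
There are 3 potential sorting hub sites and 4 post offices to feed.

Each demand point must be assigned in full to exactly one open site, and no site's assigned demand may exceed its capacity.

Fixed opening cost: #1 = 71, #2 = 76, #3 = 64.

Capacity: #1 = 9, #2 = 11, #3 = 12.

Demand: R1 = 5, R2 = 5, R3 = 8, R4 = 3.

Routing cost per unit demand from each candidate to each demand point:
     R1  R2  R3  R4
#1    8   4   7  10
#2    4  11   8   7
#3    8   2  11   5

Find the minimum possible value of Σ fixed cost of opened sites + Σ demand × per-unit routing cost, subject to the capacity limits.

Open {#2, #3}; cheapest assignment that respects the capacities:
  #2 (cap 11, load 11): R3, R4 — cost 8×8 + 3×7 = 85
  #3 (cap 12, load 10): R1, R2 — cost 5×8 + 5×2 = 50
  Shipping 135, fixed 140 → total 275.
  Any other capacity-feasible assignment to {#2, #3} ships for at least 135.
Compare {#1, #2, #3}: its best feasible assignment gives total 312.
Every other set of open sites that can feasibly serve all demand totals ≥ 312 even under its best assignment. Minimum: 275.

275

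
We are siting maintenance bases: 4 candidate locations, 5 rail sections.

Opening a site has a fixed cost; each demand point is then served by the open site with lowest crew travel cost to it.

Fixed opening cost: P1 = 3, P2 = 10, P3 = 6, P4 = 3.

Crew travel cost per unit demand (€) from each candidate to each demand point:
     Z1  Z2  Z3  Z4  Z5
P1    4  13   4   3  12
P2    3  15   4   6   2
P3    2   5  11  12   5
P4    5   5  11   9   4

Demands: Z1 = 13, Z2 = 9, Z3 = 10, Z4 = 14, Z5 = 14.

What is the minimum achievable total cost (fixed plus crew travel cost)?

Open {P1, P2, P3}: assign each demand point to its cheapest open site.
  Z1→P3 13×2=26, Z2→P3 9×5=45, Z3→P1 10×4=40, Z4→P1 14×3=42, Z5→P2 14×2=28
  crew travel cost 181, fixed 19 → total 200.
Compare {P1, P2, P3, P4}: crew travel cost 181 + fixed 22 = 203.
Compare {P1, P2, P4}: crew travel cost 194 + fixed 16 = 210.
Compare {P1, P3, P4}: crew travel cost 209 + fixed 12 = 221.
All other subsets cost ≥ 203. Minimum total cost: 200.

200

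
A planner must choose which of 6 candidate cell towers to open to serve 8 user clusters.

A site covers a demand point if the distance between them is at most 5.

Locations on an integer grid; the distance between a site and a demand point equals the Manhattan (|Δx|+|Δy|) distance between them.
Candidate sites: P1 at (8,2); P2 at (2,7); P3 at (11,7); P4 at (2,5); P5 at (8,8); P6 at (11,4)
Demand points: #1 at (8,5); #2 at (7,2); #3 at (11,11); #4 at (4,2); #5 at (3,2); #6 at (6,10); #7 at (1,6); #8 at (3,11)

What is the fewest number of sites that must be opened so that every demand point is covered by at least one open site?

Coverage sets (demand points within 5 of each site):
  P1: {#1, #2, #4, #5}
  P2: {#7, #8}
  P3: {#1, #3}
  P4: {#4, #5, #7}
  P5: {#1, #6}
  P6: {#1}
No 3 sites suffice: every size-3 union leaves at least one demand point uncovered.
But {P1, P2, P3, P5} covers everything, so the minimum is 4.

4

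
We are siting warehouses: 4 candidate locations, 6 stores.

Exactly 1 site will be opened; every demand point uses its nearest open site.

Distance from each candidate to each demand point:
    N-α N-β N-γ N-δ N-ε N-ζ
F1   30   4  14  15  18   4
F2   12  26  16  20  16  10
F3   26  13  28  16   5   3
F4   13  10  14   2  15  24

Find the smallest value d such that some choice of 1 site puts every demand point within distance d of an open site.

Open {F4}.
  Farthest demand point is N-ζ at distance 24 (to F4); all others are ≤ 24.
With {F2} the worst case is 26.
With {F3} the worst case is 28.
No size-1 selection achieves below 24.

24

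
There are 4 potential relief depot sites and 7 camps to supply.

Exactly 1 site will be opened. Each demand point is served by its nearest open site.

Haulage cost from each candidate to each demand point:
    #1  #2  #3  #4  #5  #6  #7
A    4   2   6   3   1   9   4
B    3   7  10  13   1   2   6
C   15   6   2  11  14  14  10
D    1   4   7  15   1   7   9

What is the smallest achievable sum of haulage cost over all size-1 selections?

29

Open {A}.
  #1→A 4, #2→A 2, #3→A 6, #4→A 3, #5→A 1, #6→A 9, #7→A 4  ⇒ total 29.
Compare {B}: total 42.
Compare {D}: total 44.
No size-1 selection does better; minimum is 29.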